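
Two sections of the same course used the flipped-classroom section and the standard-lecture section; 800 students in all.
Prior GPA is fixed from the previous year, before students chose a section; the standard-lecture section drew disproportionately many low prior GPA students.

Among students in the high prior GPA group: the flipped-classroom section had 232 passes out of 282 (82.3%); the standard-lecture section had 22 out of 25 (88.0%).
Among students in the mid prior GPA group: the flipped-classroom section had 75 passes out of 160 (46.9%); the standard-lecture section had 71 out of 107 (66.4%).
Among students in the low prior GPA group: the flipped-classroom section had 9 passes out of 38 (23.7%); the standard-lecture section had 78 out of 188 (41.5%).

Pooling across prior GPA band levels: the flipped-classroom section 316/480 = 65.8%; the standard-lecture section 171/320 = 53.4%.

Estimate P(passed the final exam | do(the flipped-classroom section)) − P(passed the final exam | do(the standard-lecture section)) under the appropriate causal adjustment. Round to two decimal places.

Nothing the teaching method does changes prior GPA band; the imbalance is an allocation artefact. With prior GPA band also predicting the outcome, the pooled figure is confounded, and the within-stratum comparison is the causal one.
Adjusting over the population distribution of prior GPA band: 0.384·(0.823−0.880) + 0.334·(0.469−0.664) + 0.282·(0.237−0.415) = -0.137.

-0.14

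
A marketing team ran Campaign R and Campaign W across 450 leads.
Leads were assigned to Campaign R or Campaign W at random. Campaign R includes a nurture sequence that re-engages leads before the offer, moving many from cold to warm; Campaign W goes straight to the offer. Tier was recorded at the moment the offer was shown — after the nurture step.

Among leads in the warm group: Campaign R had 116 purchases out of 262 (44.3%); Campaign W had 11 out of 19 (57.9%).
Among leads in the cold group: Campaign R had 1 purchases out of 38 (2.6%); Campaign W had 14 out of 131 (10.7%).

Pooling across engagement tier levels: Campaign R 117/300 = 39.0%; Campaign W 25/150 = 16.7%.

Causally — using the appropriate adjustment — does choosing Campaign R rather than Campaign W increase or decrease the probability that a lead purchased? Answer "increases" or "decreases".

increases

The distribution of engagement tier is itself part of what the campaign does — it is an intermediate outcome. Holding it fixed would remove that part of the effect; the total effect is the pooled difference.
Pooled: Campaign R 39.0% vs Campaign W 16.7%; Campaign R is higher overall.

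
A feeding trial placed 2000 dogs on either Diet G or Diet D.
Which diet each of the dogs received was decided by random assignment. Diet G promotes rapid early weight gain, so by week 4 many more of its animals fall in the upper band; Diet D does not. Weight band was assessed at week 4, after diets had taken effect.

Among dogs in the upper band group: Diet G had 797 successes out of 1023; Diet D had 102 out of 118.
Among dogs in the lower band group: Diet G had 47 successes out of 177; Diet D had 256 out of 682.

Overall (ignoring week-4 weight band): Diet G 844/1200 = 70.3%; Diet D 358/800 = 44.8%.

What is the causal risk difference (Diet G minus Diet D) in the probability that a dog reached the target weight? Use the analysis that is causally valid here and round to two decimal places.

+0.26

The week-4 weight band-specific comparison favours Diet D throughout, but the pooled figures favour Diet G. The question is whether to condition on week-4 weight band.
Because the diet influences week-4 weight band, week-4 weight band is a post-treatment mediator, not a confounder. Stratifying on it would bias the estimate; the causal effect is the crude pooled difference.
The causal difference is the pooled difference: 0.703 − 0.448 = +0.256.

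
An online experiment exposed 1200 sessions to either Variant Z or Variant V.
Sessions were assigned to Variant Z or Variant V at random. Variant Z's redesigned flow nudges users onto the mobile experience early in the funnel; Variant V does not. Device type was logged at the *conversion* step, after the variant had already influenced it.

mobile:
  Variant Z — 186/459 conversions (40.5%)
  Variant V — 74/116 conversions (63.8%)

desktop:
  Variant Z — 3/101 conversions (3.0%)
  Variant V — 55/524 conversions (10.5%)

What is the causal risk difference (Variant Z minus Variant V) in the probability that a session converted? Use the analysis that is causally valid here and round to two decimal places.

Device type is downstream of the variant. One should not condition on a consequence of treatment, so the overall rates are the right comparison.
The causal difference is the pooled difference: 0.338 − 0.202 = +0.136.

+0.14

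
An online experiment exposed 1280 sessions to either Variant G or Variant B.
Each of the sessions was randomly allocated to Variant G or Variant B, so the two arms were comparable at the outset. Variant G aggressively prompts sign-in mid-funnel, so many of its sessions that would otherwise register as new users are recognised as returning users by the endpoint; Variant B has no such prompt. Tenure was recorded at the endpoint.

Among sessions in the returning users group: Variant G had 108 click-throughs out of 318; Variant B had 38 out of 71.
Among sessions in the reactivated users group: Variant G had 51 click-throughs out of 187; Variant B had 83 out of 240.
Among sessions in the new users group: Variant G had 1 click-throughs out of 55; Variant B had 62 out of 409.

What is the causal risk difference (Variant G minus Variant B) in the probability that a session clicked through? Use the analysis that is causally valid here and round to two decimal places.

+0.03

Variant B is higher inside every user tenure stratum but Variant G is higher in aggregate. Whether to stratify depends on how user tenure relates to the variant.
User tenure here is a post-treatment variable shaped by the variant; conditioning on it would introduce bias rather than remove it. The overall comparison is the causal one.
The causal difference is the pooled difference: 0.286 − 0.254 = +0.032.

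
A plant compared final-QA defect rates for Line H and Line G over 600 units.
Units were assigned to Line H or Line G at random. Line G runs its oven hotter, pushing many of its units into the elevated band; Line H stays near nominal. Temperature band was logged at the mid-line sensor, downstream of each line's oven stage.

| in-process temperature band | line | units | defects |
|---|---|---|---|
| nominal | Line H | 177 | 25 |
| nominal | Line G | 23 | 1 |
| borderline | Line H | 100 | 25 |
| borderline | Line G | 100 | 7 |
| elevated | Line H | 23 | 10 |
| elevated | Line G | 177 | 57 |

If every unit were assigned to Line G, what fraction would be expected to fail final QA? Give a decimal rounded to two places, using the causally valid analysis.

The in-process temperature band-specific comparison favours Line G throughout, but the pooled figures favour Line H. The question is whether to condition on in-process temperature band.
In-process temperature band is recorded after the line and is itself shifted by it — it sits on the causal path from line to outcome. Conditioning on a mediator would strip out part of the effect we want; the pooled comparison gives the total causal effect.
So P(outcome | do(Line G)) is just the pooled rate for Line G: 65/300 = 0.217.

0.22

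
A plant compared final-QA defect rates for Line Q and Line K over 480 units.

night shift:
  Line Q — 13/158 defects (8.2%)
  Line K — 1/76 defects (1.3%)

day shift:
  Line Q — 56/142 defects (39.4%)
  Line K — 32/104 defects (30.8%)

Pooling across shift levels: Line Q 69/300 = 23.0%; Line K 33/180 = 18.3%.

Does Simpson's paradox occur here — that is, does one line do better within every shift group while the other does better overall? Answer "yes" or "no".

no

Within each shift level (night shift 8.2% vs 1.3%; day shift 39.4% vs 30.8%), Line K has the lower rate every time. Pooled: 23.0% vs 18.3% — Line K has the lower rate overall. They agree.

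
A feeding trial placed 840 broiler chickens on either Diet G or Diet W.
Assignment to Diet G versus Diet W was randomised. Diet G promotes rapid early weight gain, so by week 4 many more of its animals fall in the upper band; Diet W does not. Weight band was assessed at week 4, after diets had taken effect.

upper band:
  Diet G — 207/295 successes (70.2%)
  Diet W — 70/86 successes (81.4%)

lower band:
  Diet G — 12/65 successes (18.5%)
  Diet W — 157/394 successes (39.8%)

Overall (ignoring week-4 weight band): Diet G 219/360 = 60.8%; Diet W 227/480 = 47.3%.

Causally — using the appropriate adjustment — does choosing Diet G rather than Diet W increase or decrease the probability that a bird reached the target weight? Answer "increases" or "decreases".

increases

Week-4 weight band here is a post-treatment variable shaped by the diet; conditioning on it would introduce bias rather than remove it. The overall comparison is the causal one.
Pooled: Diet G 60.8% vs Diet W 47.3%; Diet G is higher overall.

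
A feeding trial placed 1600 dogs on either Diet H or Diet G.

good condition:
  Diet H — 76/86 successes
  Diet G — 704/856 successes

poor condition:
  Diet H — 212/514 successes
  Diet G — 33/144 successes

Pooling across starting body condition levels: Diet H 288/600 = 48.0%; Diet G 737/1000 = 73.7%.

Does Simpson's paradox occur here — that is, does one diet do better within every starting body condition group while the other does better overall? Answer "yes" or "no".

yes

Within each starting body condition level (good condition 88.4% vs 82.2%; poor condition 41.2% vs 22.9%), Diet H has the higher rate every time. Pooled: 48.0% vs 73.7% — Diet G has the higher rate overall. The two comparisons disagree.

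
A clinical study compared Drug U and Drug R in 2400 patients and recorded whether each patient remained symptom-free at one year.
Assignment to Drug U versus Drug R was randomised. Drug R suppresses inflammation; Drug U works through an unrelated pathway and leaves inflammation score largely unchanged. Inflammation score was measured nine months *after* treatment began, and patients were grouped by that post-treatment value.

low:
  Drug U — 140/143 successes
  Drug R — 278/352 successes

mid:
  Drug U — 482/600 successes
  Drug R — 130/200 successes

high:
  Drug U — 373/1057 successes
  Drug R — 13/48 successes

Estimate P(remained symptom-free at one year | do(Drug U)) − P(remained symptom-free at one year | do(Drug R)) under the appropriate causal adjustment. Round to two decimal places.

-0.15

The stratified and pooled comparisons disagree (Drug U wins within each inflammation score; Drug R wins overall), so the answer turns on the causal role of inflammation score.
Stratifying would compare drugs among patients the drugs themselves sorted into inflammation score groups — a form of selection on an intermediate. The unconditioned pooled rates give the total causal effect.
The causal difference is the pooled difference: 0.553 − 0.702 = -0.149.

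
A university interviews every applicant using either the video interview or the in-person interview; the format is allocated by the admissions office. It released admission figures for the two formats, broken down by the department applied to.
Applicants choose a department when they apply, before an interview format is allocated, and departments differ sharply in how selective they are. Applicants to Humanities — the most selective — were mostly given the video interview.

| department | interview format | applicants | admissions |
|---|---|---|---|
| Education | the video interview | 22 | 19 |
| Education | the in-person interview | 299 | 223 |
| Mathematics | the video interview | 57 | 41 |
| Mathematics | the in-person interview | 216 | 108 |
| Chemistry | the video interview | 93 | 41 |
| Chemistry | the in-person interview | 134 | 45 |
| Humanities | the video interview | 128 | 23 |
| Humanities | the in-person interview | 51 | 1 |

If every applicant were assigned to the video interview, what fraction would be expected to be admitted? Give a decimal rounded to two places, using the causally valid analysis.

0.61

Here department is a common cause — it drives both which interview format a case falls under and the outcome. The crude comparison mixes populations; the stratum-specific rates are the causally relevant ones.
Standardising the video interview to the population department mix: 0.321·19/22 + 0.273·41/57 + 0.227·41/93 + 0.179·23/128 = 0.606.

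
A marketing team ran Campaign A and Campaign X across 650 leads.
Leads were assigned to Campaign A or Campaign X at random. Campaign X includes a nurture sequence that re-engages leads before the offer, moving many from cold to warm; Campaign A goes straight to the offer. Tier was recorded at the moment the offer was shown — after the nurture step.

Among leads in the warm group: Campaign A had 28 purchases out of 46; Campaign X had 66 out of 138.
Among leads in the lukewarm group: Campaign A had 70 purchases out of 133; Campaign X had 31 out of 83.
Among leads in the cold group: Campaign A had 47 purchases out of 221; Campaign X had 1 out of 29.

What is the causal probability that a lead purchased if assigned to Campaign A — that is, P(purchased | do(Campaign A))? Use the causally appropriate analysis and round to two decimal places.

Engagement tier here is a post-treatment variable shaped by the campaign; conditioning on it would introduce bias rather than remove it. The overall comparison is the causal one.
So P(outcome | do(Campaign A)) is just the pooled rate for Campaign A: 145/400 = 0.362.

0.36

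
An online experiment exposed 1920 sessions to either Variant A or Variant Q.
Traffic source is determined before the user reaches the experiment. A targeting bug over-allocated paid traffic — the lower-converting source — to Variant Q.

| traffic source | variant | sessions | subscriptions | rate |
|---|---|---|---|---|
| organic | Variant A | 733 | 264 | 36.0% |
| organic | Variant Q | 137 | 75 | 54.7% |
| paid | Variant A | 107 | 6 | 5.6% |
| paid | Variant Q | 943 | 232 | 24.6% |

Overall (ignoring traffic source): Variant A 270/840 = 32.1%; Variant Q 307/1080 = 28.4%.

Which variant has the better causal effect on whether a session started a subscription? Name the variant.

Variant Q

Traffic source is set before the variant has any effect — it is not caused by the variant — and it independently drives the outcome. That makes it a confounder, so the causal comparison is within traffic source levels.
Within each level — organic: 36.0% vs 54.7%; paid: 5.6% vs 24.6% — Variant Q is higher every time.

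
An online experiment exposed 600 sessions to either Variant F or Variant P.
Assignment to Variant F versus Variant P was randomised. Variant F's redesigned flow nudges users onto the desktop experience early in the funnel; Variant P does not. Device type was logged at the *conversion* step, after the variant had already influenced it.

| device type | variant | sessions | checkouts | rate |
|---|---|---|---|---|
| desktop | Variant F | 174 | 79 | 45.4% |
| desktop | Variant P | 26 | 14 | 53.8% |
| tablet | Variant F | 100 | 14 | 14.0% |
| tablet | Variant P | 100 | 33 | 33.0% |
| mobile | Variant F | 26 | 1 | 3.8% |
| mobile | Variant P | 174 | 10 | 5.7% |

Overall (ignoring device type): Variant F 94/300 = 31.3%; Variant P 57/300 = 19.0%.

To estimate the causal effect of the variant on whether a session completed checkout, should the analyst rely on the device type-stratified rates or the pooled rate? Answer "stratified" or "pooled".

The stratified and pooled comparisons disagree (Variant P wins within each device type; Variant F wins overall), so the answer turns on the causal role of device type.
Stratifying would compare variants among sessions the variants themselves sorted into device type groups — a form of selection on an intermediate. The unconditioned pooled rates give the total causal effect.
Pooled: Variant F 31.3% vs Variant P 19.0%; Variant F is higher overall.

pooled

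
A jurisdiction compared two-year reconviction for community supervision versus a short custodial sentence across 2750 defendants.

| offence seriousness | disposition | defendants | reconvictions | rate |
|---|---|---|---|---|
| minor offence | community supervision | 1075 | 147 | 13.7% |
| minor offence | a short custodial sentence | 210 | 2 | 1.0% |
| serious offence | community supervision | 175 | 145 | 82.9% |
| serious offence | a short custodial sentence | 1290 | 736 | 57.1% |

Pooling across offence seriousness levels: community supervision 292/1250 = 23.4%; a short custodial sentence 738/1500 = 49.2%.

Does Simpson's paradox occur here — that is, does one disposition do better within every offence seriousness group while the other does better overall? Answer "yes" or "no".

Within each offence seriousness level (minor offence 13.7% vs 1.0%; serious offence 82.9% vs 57.1%), a short custodial sentence has the lower rate every time. Pooled: 23.4% vs 49.2% — community supervision has the lower rate overall. The two comparisons disagree.

yes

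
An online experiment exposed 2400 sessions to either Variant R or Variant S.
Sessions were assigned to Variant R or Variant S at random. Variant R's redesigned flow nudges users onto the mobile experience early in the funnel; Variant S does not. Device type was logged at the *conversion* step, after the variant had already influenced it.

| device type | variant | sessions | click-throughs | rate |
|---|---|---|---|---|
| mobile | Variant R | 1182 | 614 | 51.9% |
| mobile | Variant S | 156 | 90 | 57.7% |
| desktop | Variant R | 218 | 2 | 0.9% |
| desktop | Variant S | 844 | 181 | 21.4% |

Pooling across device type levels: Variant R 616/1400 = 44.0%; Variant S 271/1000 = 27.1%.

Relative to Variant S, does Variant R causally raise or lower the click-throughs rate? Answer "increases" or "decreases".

increases

Device type lies on the pathway variant → device type → outcome, so adjusting for it blocks the indirect effect. For the total causal effect of variant, use the unadjusted pooled rates.
Pooled: Variant R 44.0% vs Variant S 27.1%; Variant R is higher overall.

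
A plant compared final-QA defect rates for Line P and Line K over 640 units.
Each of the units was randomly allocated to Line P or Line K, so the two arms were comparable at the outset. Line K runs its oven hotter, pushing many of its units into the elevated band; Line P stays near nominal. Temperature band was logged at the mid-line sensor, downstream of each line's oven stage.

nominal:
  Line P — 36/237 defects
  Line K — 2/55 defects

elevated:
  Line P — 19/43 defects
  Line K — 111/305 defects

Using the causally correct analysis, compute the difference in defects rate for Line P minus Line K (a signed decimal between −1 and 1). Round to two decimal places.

The stratified and pooled comparisons disagree (Line K wins within each in-process temperature band; Line P wins overall), so the answer turns on the causal role of in-process temperature band.
In-process temperature band lies on the pathway line → in-process temperature band → outcome, so adjusting for it blocks the indirect effect. For the total causal effect of line, use the unadjusted pooled rates.
The causal difference is the pooled difference: 0.196 − 0.314 = -0.117.

-0.12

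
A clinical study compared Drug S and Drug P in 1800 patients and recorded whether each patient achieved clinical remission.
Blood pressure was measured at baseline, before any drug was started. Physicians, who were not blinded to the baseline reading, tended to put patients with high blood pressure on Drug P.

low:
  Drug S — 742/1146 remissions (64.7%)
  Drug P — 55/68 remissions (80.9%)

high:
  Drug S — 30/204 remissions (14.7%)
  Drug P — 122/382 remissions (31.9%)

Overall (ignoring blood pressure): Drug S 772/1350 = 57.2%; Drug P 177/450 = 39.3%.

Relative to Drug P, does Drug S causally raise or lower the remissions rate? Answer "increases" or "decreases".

The imbalance in blood pressure arose from how patients were allocated, not from anything the drug did; and blood pressure independently affects the outcome. The pooled gap is confounded — condition on blood pressure.
Within each level — low: 64.7% vs 80.9%; high: 14.7% vs 31.9% — Drug P is higher every time.

decreases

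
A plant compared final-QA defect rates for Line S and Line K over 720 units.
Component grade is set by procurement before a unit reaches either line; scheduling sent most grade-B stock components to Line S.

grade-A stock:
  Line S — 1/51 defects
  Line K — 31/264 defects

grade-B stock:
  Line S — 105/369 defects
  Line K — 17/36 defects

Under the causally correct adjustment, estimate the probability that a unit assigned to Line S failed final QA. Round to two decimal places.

0.17

The stratified and pooled comparisons disagree (Line S wins within each component grade; Line K wins overall), so the answer turns on the causal role of component grade.
Component grade satisfies the back-door criterion: it is not a descendant of the line, and it blocks the spurious path from line to outcome. Adjusting for it (i.e., using the within-component grade rates) gives the causal effect.
Standardising Line S to the population component grade mix: 0.438·1/51 + 0.562·105/369 = 0.169.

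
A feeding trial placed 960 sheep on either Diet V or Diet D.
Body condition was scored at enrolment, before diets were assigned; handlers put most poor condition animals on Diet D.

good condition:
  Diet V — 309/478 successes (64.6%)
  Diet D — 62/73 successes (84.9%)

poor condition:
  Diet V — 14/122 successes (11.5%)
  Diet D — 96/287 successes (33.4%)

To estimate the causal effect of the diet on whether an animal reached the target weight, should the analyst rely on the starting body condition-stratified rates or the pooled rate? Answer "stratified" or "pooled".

Starting body condition satisfies the back-door criterion: it is not a descendant of the diet, and it blocks the spurious path from diet to outcome. Adjusting for it (i.e., using the within-starting body condition rates) gives the causal effect.
Within each level — good condition: 64.6% vs 84.9%; poor condition: 11.5% vs 33.4% — Diet D is higher every time.

stratified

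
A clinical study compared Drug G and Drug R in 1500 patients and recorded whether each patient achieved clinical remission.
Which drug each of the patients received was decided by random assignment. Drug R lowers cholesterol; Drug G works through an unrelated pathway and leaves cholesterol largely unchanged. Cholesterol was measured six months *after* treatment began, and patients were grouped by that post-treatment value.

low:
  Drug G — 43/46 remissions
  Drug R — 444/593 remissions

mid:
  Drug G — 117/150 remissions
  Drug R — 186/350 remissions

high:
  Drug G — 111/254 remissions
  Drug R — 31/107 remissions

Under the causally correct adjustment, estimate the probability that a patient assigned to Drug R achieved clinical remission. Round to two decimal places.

0.63

The cholesterol-specific comparison favours Drug G throughout, but the pooled figures favour Drug R. The question is whether to condition on cholesterol.
Cholesterol here is a post-treatment variable shaped by the drug; conditioning on it would introduce bias rather than remove it. The overall comparison is the causal one.
So P(outcome | do(Drug R)) is just the pooled rate for Drug R: 661/1050 = 0.630.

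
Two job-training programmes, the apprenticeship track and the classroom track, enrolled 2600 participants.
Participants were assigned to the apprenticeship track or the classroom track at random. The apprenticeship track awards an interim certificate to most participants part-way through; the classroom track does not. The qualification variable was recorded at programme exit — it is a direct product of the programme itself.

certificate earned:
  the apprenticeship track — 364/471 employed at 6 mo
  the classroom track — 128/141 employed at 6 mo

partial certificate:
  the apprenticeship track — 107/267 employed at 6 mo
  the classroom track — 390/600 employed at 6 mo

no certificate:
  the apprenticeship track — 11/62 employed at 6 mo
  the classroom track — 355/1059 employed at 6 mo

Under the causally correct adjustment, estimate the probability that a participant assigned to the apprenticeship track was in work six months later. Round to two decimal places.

Qualification attained during the programme is recorded after the programme and is itself shifted by it — it sits on the causal path from programme to outcome. Conditioning on a mediator would strip out part of the effect we want; the pooled comparison gives the total causal effect.
So P(outcome | do(the apprenticeship track)) is just the pooled rate for the apprenticeship track: 482/800 = 0.603.

0.60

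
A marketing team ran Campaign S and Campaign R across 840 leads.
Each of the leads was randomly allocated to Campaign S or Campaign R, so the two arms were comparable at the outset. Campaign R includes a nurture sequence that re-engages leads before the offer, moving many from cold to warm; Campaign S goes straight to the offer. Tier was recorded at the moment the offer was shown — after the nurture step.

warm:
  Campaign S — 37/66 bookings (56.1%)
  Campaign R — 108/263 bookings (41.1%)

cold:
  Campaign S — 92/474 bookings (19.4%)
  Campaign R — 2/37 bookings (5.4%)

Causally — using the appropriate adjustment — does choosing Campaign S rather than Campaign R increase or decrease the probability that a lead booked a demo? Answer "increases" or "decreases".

decreases

Engagement tier lies on the pathway campaign → engagement tier → outcome, so adjusting for it blocks the indirect effect. For the total causal effect of campaign, use the unadjusted pooled rates.
Pooled: Campaign S 23.9% vs Campaign R 36.7%; Campaign R is higher overall.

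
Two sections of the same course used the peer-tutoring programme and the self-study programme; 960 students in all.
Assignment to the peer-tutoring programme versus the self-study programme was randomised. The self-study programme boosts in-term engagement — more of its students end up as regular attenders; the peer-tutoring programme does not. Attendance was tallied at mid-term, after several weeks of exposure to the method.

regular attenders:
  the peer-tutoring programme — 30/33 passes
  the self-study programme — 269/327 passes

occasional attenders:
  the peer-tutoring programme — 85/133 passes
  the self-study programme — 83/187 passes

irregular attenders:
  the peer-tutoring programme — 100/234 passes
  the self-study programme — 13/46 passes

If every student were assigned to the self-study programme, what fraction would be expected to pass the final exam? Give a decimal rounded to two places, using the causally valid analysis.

0.65

The distribution of mid-term attendance is itself part of what the teaching method does — it is an intermediate outcome. Holding it fixed would remove that part of the effect; the total effect is the pooled difference.
So P(outcome | do(the self-study programme)) is just the pooled rate for the self-study programme: 365/560 = 0.652.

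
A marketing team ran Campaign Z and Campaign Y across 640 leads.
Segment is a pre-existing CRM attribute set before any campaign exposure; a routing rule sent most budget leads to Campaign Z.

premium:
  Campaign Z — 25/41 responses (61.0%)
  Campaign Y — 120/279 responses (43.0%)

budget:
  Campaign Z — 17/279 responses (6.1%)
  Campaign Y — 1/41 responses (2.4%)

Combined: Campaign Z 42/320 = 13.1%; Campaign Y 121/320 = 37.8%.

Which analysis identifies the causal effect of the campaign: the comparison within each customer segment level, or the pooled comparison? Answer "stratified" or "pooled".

Since customer segment is a pre-existing factor (not a product of the campaign) and it affects the outcome on its own, it is a confounder. The stratified rates, not the pooled rate, identify the causal effect.
Within each level — premium: 61.0% vs 43.0%; budget: 6.1% vs 2.4% — Campaign Z is higher every time.

stratified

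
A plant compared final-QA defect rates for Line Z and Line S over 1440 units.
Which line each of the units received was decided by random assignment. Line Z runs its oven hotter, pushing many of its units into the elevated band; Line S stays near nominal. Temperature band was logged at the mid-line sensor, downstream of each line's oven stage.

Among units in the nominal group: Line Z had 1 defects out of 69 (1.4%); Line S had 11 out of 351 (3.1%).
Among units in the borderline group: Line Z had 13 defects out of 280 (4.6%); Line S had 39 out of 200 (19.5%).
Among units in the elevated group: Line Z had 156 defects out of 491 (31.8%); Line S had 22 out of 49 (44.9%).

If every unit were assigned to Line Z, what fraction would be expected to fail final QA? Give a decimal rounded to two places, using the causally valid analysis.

0.20

In-process temperature band here is a post-treatment variable shaped by the line; conditioning on it would introduce bias rather than remove it. The overall comparison is the causal one.
So P(outcome | do(Line Z)) is just the pooled rate for Line Z: 170/840 = 0.202.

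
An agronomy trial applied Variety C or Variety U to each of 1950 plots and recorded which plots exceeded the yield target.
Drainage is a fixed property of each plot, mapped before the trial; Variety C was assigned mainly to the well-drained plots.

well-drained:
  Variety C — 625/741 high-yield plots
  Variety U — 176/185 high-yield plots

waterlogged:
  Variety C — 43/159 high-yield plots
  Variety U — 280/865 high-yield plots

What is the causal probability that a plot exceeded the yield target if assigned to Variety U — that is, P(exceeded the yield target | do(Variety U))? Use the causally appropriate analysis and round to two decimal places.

0.62

Here field drainage is a common cause — it drives both which variety a case falls under and the outcome. The crude comparison mixes populations; the stratum-specific rates are the causally relevant ones.
Standardising Variety U to the population field drainage mix: 0.475·176/185 + 0.525·280/865 = 0.622.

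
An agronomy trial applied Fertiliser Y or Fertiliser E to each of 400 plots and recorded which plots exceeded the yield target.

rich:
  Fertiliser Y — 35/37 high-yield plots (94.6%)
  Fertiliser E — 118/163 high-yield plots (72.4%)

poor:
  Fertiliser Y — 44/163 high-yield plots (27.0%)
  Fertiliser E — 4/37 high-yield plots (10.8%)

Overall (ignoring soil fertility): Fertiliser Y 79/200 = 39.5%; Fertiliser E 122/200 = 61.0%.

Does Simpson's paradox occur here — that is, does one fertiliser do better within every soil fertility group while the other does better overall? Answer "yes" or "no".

Within each soil fertility level (rich 94.6% vs 72.4%; poor 27.0% vs 10.8%), Fertiliser Y has the higher rate every time. Pooled: 39.5% vs 61.0% — Fertiliser E has the higher rate overall. The two comparisons disagree.

yes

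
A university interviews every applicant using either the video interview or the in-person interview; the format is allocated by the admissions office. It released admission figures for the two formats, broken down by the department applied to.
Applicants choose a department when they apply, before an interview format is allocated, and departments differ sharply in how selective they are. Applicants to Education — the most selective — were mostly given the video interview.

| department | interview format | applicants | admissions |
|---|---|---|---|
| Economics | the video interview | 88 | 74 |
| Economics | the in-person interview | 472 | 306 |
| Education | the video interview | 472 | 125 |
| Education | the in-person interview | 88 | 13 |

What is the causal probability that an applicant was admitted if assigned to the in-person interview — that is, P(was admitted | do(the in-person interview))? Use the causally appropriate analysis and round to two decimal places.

0.40

The department-specific comparison favours the video interview throughout, but the pooled figures favour the in-person interview. The question is whether to condition on department.
The imbalance in department arose from how applicants were allocated, not from anything the interview format did; and department independently affects the outcome. The pooled gap is confounded — condition on department.
Standardising the in-person interview to the population department mix: 0.500·306/472 + 0.500·13/88 = 0.398.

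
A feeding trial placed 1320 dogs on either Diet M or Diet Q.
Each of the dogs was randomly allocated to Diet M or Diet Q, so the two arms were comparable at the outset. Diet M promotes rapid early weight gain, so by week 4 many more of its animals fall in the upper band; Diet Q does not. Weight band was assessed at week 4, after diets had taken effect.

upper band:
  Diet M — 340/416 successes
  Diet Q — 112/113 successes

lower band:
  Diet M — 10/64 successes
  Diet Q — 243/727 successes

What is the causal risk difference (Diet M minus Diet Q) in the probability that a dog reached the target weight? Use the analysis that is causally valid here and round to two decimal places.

+0.31

Week-4 weight band here is a post-treatment variable shaped by the diet; conditioning on it would introduce bias rather than remove it. The overall comparison is the causal one.
The causal difference is the pooled difference: 0.729 − 0.423 = +0.307.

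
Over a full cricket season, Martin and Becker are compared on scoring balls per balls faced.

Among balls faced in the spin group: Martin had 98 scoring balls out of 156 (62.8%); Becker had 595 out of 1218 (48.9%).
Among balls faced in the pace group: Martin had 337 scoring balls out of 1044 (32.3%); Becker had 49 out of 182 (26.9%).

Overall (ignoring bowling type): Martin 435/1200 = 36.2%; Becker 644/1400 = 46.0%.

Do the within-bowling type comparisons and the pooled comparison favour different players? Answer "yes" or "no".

Within each bowling type level (spin 62.8% vs 48.9%; pace 32.3% vs 26.9%), Martin has the higher rate every time. Pooled: 36.2% vs 46.0% — Becker has the higher rate overall. The two comparisons disagree.

yes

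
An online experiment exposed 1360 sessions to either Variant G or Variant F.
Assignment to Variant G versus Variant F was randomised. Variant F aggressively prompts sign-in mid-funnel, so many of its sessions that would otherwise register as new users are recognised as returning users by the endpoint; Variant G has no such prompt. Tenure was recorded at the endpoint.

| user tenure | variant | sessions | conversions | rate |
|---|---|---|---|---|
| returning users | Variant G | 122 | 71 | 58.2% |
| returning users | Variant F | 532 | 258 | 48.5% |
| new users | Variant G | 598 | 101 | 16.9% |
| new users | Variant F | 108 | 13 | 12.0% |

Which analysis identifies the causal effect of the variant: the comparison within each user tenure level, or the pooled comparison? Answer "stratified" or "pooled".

User tenure is recorded after the variant and is itself shifted by it — it sits on the causal path from variant to outcome. Conditioning on a mediator would strip out part of the effect we want; the pooled comparison gives the total causal effect.
Pooled: Variant G 23.9% vs Variant F 42.3%; Variant F is higher overall.

pooled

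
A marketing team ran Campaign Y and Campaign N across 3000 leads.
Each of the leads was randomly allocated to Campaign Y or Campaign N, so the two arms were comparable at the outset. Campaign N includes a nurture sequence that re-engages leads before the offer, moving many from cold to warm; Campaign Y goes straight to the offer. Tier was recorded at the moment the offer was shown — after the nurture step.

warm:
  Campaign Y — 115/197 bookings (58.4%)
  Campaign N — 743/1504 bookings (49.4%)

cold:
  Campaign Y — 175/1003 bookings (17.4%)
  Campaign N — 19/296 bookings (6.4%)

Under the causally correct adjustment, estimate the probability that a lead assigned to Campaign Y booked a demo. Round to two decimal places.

Within every engagement tier level Campaign Y has the higher rate, yet pooled Campaign N does — Simpson's reversal.
Because the campaign influences engagement tier, engagement tier is a post-treatment mediator, not a confounder. Stratifying on it would bias the estimate; the causal effect is the crude pooled difference.
So P(outcome | do(Campaign Y)) is just the pooled rate for Campaign Y: 290/1200 = 0.242.

0.24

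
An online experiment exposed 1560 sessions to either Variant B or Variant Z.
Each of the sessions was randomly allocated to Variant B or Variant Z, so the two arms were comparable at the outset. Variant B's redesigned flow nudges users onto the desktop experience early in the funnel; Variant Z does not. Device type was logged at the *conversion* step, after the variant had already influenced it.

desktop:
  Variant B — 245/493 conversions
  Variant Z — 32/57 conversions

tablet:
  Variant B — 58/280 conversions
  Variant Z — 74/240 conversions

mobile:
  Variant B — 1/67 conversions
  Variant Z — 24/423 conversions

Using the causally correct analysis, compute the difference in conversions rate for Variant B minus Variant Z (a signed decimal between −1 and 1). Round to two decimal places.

+0.18

Device type lies on the pathway variant → device type → outcome, so adjusting for it blocks the indirect effect. For the total causal effect of variant, use the unadjusted pooled rates.
The causal difference is the pooled difference: 0.362 − 0.181 = +0.181.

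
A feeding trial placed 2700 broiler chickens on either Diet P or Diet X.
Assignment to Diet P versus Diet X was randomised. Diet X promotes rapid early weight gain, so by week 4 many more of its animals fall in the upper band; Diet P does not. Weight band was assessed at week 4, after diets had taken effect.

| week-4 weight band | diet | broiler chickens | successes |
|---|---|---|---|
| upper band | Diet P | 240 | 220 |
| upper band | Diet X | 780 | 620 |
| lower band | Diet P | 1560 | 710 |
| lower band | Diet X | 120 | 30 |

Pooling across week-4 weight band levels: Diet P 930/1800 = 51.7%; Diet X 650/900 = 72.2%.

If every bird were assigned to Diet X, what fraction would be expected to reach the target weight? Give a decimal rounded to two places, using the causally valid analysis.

Week-4 weight band lies on the pathway diet → week-4 weight band → outcome, so adjusting for it blocks the indirect effect. For the total causal effect of diet, use the unadjusted pooled rates.
So P(outcome | do(Diet X)) is just the pooled rate for Diet X: 650/900 = 0.722.

0.72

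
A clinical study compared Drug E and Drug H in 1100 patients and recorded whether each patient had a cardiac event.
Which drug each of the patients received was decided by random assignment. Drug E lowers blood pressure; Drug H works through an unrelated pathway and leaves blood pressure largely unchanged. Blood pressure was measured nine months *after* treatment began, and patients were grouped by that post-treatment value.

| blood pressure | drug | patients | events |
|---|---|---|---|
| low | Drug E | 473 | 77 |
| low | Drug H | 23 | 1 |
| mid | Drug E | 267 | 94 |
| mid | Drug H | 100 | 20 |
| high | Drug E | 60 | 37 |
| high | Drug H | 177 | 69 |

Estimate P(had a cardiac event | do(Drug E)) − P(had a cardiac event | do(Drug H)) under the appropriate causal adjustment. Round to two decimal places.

-0.04

Blood pressure here is a post-treatment variable shaped by the drug; conditioning on it would introduce bias rather than remove it. The overall comparison is the causal one.
The causal difference is the pooled difference: 0.260 − 0.300 = -0.040.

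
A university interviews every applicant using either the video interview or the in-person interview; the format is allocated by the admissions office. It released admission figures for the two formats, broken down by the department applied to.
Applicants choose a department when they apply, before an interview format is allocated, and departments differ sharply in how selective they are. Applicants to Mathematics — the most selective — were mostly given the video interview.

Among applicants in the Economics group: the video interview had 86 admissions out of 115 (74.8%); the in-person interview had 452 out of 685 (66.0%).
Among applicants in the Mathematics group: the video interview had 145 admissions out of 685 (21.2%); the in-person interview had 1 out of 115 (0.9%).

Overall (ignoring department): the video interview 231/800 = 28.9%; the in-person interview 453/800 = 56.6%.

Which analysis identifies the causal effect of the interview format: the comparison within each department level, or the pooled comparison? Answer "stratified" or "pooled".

stratified

The department-specific comparison favours the video interview throughout, but the pooled figures favour the in-person interview. The question is whether to condition on department.
Since department is a pre-existing factor (not a product of the interview format) and it affects the outcome on its own, it is a confounder. The stratified rates, not the pooled rate, identify the causal effect.
Within each level — Economics: 74.8% vs 66.0%; Mathematics: 21.2% vs 0.9% — the video interview is higher every time.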